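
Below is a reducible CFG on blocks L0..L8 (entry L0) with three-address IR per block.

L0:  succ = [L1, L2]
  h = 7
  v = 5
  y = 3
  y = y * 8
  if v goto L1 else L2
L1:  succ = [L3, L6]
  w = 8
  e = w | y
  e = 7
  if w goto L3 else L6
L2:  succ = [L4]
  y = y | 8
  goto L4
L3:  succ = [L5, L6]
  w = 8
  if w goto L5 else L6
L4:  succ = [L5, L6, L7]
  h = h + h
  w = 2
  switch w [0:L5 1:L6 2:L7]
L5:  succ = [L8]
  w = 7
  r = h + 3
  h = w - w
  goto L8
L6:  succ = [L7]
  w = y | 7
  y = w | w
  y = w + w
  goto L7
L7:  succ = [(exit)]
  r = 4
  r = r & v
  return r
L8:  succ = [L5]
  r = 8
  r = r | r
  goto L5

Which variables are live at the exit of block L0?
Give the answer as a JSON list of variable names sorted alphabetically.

Answer: ["h", "v", "y"]

Analysis:
Per-block:
  L0 def {h,v,y} use ∅
  L1 def {e,w} use {y}
  L2 def {y} use {y}
  L3 def {w} use ∅
  L4 def {h,w} use {h}
  L5 def {h,r,w} use {h}
  L6 def {w,y} use {y}
  L7 def {r} use {v}
  L8 def {r} use ∅

Backward fixpoint:
  live L0: ∅→{h,v,y}
  live L1: {h,v,y}→{h,v,y}
  live L2: {h,v,y}→{h,v,y}
  live L3: {h,v,y}→{h,v,y}
  live L4: {h,v,y}→{h,v,y}
  live L5: {h}→{h}
  live L6: {v,y}→{v}
  live L7: {v}→∅
  live L8: {h}→{h}

live-out(L0) = ["h", "v", "y"]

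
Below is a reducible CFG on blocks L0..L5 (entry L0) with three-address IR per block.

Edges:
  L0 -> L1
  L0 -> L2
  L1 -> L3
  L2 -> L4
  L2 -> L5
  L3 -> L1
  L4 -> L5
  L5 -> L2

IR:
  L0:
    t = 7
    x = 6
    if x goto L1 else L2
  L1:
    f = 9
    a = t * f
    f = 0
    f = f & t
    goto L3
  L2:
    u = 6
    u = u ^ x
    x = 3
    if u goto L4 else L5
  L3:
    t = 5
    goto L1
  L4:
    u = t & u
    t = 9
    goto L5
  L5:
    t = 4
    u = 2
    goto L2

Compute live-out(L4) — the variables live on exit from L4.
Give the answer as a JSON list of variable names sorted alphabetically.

Answer: ["x"]

Analysis:
Block summaries:
  L0: def={t,x} ue=∅
  L1: def={a,f} ue={t}
  L2: def={u,x} ue={x}
  L3: def={t} ue=∅
  L4: def={t,u} ue={t,u}
  L5: def={t,u} ue=∅

Live sets:
  L0: in=∅ out={t,x}
  L1: in={t} out=∅
  L2: in={t,x} out={t,u,x}
  L3: in=∅ out={t}
  L4: in={t,u,x} out={x}
  L5: in={x} out={t,x}

live-out(L4) = ["x"]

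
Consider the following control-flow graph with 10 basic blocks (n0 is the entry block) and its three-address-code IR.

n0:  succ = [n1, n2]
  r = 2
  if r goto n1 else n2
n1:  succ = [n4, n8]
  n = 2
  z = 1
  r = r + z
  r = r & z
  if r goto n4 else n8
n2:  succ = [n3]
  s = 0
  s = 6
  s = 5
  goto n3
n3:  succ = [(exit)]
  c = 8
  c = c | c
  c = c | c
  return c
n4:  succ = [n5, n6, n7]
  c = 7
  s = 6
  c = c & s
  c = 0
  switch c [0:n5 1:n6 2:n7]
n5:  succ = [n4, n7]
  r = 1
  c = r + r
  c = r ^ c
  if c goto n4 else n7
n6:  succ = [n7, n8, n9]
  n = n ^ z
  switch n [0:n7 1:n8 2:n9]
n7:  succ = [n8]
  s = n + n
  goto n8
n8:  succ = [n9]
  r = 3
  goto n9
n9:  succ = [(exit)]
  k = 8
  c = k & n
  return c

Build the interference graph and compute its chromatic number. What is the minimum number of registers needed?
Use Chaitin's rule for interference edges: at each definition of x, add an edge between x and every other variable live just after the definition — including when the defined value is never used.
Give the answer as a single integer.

Per-block:
  n0: {r} / ∅
  n1: {n,r,z} / {r}
  n2: {s} / ∅
  n3: {c} / ∅
  n4: {c,s} / ∅
  n5: {c,r} / ∅
  n6: {n} / {n,z}
  n7: {s} / {n}
  n8: {r} / ∅
  n9: {c,k} / {n}

Live sets:
  n0: in=∅ out={r}
  n1: in={r} out={n,z}
  n2: in=∅ out=∅
  n3: in=∅ out=∅
  n4: in={n,z} out={n,z}
  n5: in={n,z} out={n,z}
  n6: in={n,z} out={n}
  n7: in={n} out={n}
  n8: in={n} out={n}
  n9: in={n} out=∅

Interfere edges:
  c↔{n,r,s,z}
  k↔{n}
  n↔{c,k,r,s,z}
  r↔{c,n,z}
  s↔{c,n,z}
  z↔{c,n,r,s}

Chromatic number:
  {c,n,r,z} pairwise interfere (4-clique) ⇒ χ ≥ 4
  assign c→r1 k→r1 n→r0 r→r3 s→r3 z→r2 — no edge inside a register ⇒ χ ≤ 4
  χ = 4

Answer: 4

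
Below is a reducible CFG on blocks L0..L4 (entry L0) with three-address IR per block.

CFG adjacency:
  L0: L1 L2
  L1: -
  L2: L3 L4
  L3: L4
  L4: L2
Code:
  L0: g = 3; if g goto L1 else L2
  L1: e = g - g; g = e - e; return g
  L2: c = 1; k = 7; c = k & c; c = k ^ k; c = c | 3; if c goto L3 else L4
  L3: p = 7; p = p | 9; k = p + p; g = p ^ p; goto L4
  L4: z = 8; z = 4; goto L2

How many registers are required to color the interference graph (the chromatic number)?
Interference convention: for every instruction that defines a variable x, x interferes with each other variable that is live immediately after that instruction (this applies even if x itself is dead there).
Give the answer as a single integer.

def/use:
  L0: def={g} ue=∅
  L1: def={e,g} ue={g}
  L2: def={c,k} ue=∅
  L3: def={g,k,p} ue=∅
  L4: def={z} ue=∅

Live sets:
  L0: in=∅ out={g}
  L1: in={g} out=∅
  L2: in=∅ out=∅
  L3: in=∅ out=∅
  L4: in=∅ out=∅

Interference:
  c: {k}
  e: ∅
  g: ∅
  k: {c,p}
  p: {k}
  z: ∅

Registers:
  {c,k} pairwise interfere (2-clique) ⇒ χ ≥ 2
  assign c→r1 e→r0 g→r0 k→r0 p→r1 z→r0 — no edge inside a register ⇒ χ ≤ 2
  χ = 2

Answer: 2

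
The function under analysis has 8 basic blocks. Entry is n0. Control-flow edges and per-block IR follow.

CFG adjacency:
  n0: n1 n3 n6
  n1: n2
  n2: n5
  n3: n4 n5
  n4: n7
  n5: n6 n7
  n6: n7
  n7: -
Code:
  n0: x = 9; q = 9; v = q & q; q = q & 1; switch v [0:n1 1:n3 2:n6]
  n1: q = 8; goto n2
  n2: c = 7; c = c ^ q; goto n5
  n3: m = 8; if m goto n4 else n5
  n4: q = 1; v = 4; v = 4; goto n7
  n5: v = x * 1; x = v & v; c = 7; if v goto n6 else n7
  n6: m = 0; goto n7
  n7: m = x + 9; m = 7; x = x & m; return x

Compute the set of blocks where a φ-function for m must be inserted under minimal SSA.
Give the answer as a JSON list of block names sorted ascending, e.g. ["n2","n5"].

Answer: ["n5", "n6", "n7"]

Working:
idom tree: n1←n0 n2←n1 n3←n0 n4←n3 n5←n0 n6←n0 n7←n0
Join-block Dom:
  n5: preds {n2,n3}: {n0,n1,n2} ∩ {n0,n3} = {n0}; idom=n0
  n6: preds {n0,n5}: {n0} ∩ {n0,n5} = {n0}; idom=n0
  n7: preds {n4,n5,n6}: {n0,n3,n4} ∩ {n0,n5} ∩ {n0,n6} = {n0}; idom=n0

Frontier:
  join n5 pred n2: n2→n1 stop@n0
  join n5 pred n3: n3 stop@n0
  join n6 pred n0: · stop@n0
  join n6 pred n5: n5 stop@n0
  join n7 pred n4: n4→n3 stop@n0
  join n7 pred n5: n5 stop@n0
  join n7 pred n6: n6 stop@n0
  n0: DF=∅
  n1: DF={n5}
  n2: DF={n5}
  n3: DF={n5,n7}
  n4: DF={n7}
  n5: DF={n6,n7}
  n6: DF={n7}
  n7: DF=∅

φ for m: defs {n3,n6,n7}
  DF⁺ = {n5,n6,n7}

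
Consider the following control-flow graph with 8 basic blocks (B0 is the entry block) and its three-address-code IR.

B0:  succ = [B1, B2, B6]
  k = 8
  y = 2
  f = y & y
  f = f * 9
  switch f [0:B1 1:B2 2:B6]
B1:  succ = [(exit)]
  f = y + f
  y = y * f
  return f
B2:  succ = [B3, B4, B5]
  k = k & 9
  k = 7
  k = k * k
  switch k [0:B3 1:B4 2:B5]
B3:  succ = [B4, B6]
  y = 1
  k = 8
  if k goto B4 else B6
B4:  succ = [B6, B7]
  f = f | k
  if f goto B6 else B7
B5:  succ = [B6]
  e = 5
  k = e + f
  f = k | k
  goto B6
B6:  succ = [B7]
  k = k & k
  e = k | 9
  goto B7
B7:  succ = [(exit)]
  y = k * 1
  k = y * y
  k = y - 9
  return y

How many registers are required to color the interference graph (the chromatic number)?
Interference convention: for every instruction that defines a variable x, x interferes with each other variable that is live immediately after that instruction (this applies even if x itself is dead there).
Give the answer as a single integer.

Block summaries:
  B0 def {f,k,y} use ∅
  B1 def {f,y} use {f,y}
  B2 def {k} use {k}
  B3 def {k,y} use ∅
  B4 def {f} use {f,k}
  B5 def {e,f,k} use {f}
  B6 def {e,k} use {k}
  B7 def {k,y} use {k}

Live sets:
  live B0: ∅→{f,k,y}
  live B1: {f,y}→∅
  live B2: {f,k}→{f,k}
  live B3: {f}→{f,k}
  live B4: {f,k}→{k}
  live B5: {f}→{k}
  live B6: {k}→{k}
  live B7: {k}→∅

Interference:
  e↔{f,k}
  f↔{e,k,y}
  k↔{e,f,y}
  y↔{f,k}

Registers:
  lower bound: {e,f,k} mutually conflict ⇒ χ ≥ 3
  3-colouring: c0={f}  c1={k}  c2={e,y}
  χ = 3

Answer: 3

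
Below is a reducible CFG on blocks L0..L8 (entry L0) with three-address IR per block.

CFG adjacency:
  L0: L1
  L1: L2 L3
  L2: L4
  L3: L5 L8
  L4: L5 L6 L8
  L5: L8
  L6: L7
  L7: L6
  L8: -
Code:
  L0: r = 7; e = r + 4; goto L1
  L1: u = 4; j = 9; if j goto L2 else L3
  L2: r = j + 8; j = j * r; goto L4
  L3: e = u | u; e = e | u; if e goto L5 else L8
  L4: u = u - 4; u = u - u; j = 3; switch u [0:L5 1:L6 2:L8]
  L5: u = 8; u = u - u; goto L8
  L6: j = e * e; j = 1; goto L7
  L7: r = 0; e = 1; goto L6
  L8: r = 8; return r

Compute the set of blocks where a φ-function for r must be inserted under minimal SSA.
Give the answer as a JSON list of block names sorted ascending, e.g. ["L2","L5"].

Answer: ["L5", "L6", "L8"]

Analysis:
idom tree: L1←L0 L2←L1 L3←L1 L4←L2 L5←L1 L6←L4 L7←L6 L8←L1
Dom at joins:
  L5: preds {L3,L4}: {L0,L1,L3} ∩ {L0,L1,L2,L4} = {L0,L1}; idom=L1
  L6: preds {L4,L7}: {L0,L1,L2,L4} ∩ {L0,L1,L2,L4,L6,L7} = {L0,L1,L2,L4}; idom=L4
  L8: preds {L3,L4,L5}: {L0,L1,L3} ∩ {L0,L1,L2,L4} ∩ {L0,L1,L5} = {L0,L1}; idom=L1

Frontier:
  L5←L3: walk L3 to L1
  L5←L4: walk L4→L2 to L1
  L6←L4: walk · to L4
  L6←L7: walk L7→L6 to L4
  L8←L3: walk L3 to L1
  L8←L4: walk L4→L2 to L1
  L8←L5: walk L5 to L1
  L0: DF=∅
  L1: DF=∅
  L2: DF={L5,L8}
  L3: DF={L5,L8}
  L4: DF={L5,L8}
  L5: DF={L8}
  L6: DF={L6}
  L7: DF={L6}
  L8: DF=∅

φ for r: defs {L0,L2,L7,L8}
  DF⁺ = {L5,L6,L8}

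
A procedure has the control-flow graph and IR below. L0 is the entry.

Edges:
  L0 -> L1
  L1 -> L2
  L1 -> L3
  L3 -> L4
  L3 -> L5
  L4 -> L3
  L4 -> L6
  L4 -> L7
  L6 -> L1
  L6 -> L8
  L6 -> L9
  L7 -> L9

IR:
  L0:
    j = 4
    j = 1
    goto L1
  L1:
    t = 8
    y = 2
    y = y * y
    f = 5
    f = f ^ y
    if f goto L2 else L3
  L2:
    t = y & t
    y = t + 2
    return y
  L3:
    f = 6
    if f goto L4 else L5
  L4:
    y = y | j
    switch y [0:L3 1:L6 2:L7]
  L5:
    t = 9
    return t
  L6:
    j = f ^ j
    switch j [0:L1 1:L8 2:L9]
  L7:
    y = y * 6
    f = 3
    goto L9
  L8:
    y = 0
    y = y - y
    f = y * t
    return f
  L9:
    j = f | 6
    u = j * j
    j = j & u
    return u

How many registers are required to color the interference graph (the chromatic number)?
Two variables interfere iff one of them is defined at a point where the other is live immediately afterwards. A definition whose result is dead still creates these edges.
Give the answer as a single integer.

def/use:
  L0: def={j} ue=∅
  L1: def={f,t,y} ue=∅
  L2: def={t,y} ue={t,y}
  L3: def={f} ue=∅
  L4: def={y} ue={j,y}
  L5: def={t} ue=∅
  L6: def={j} ue={f,j}
  L7: def={f,y} ue={y}
  L8: def={f,y} ue={t}
  L9: def={j,u} ue={f}

Backward fixpoint:
  L0: in=∅ out={j}
  L1: in={j} out={j,t,y}
  L2: in={t,y} out=∅
  L3: in={j,t,y} out={f,j,t,y}
  L4: in={f,j,t,y} out={f,j,t,y}
  L5: in=∅ out=∅
  L6: in={f,j,t} out={f,j,t}
  L7: in={y} out={f}
  L8: in={t} out=∅
  L9: in={f} out=∅

Interfere edges:
  f↔{j,t,y}
  j↔{f,t,u,y}
  t↔{f,j,y}
  u↔{j}
  y↔{f,j,t}

Colouring:
  {f,j,t,y} pairwise interfere (4-clique) ⇒ χ ≥ 4
  assign f→c1 j→c0 t→c2 u→c1 y→c3 — no edge inside a register ⇒ χ ≤ 4
  χ = 4

Answer: 4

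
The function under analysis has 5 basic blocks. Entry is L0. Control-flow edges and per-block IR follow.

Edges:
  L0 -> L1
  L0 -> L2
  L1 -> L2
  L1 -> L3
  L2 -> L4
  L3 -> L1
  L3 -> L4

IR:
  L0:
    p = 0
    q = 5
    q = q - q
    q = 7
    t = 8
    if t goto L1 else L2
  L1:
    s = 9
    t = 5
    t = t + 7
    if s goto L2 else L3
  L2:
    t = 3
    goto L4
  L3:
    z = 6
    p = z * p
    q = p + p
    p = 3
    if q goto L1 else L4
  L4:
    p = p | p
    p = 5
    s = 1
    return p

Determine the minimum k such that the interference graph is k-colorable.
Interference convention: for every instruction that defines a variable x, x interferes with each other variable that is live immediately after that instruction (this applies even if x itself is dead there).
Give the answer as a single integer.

Answer: 3

Working:
def/use:
  L0: {p,q,t} / ∅
  L1: {s,t} / ∅
  L2: {t} / ∅
  L3: {p,q,z} / {p}
  L4: {p,s} / {p}

Backward fixpoint:
  L0 li=∅ lo={p}
  L1 li={p} lo={p}
  L2 li={p} lo={p}
  L3 li={p} lo={p}
  L4 li={p} lo=∅

Interfere edges:
  p↔{q,s,t,z}
  q↔{p}
  s↔{p,t}
  t↔{p,s}
  z↔{p}

Chromatic number:
  {p,s,t} pairwise interfere (3-clique) ⇒ χ ≥ 3
  3-colouring: r0={p}  r1={q,s,z}  r2={t}
  χ = 3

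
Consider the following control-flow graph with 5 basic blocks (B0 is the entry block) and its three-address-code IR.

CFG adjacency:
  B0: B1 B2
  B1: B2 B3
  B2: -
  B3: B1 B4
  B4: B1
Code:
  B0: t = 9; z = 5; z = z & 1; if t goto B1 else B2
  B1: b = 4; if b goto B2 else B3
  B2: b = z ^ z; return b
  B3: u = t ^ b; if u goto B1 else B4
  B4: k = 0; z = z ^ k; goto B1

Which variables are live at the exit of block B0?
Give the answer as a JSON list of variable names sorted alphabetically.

Answer: ["t", "z"]

Derivation:
Per-block:
  B0: {t,z} / ∅
  B1: {b} / ∅
  B2: {b} / {z}
  B3: {u} / {b,t}
  B4: {k,z} / {z}

Liveness:
  B0: in=∅ out={t,z}
  B1: in={t,z} out={b,t,z}
  B2: in={z} out=∅
  B3: in={b,t,z} out={t,z}
  B4: in={t,z} out={t,z}

live-out(B0) = ["t", "z"]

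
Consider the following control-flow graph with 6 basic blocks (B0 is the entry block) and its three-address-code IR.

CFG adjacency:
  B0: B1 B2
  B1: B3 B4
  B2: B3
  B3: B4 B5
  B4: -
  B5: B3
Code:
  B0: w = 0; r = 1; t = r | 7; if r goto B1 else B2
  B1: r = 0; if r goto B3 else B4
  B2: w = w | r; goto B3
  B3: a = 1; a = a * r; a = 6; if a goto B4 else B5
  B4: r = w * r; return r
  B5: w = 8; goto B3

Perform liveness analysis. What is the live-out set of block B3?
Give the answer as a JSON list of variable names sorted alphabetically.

def/use:
  B0: def={r,t,w} ue=∅
  B1: def={r} ue=∅
  B2: def={w} ue={r,w}
  B3: def={a} ue={r}
  B4: def={r} ue={r,w}
  B5: def={w} ue=∅

Live sets:
  live B0: ∅→{r,w}
  live B1: {w}→{r,w}
  live B2: {r,w}→{r,w}
  live B3: {r,w}→{r,w}
  live B4: {r,w}→∅
  live B5: {r}→{r,w}

live-out(B3) = ["r", "w"]

Answer: ["r", "w"]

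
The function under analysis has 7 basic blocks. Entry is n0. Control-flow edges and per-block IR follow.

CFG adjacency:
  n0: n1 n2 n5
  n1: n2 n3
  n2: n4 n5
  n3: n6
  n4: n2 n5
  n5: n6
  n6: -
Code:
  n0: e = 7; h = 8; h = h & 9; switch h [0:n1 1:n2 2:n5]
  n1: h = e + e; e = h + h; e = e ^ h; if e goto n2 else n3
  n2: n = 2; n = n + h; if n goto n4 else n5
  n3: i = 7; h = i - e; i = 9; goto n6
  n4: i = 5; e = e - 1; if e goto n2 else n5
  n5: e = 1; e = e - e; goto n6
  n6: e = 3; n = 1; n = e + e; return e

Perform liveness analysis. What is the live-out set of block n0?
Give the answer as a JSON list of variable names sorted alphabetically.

Answer: ["e", "h"]

Derivation:
Block summaries:
  n0: {e,h} / ∅
  n1: {e,h} / {e}
  n2: {n} / {h}
  n3: {h,i} / {e}
  n4: {e,i} / {e}
  n5: {e} / ∅
  n6: {e,n} / ∅

Live sets:
  n0 li=∅ lo={e,h}
  n1 li={e} lo={e,h}
  n2 li={e,h} lo={e,h}
  n3 li={e} lo=∅
  n4 li={e,h} lo={e,h}
  n5 li=∅ lo=∅
  n6 li=∅ lo=∅

live-out(n0) = ["e", "h"]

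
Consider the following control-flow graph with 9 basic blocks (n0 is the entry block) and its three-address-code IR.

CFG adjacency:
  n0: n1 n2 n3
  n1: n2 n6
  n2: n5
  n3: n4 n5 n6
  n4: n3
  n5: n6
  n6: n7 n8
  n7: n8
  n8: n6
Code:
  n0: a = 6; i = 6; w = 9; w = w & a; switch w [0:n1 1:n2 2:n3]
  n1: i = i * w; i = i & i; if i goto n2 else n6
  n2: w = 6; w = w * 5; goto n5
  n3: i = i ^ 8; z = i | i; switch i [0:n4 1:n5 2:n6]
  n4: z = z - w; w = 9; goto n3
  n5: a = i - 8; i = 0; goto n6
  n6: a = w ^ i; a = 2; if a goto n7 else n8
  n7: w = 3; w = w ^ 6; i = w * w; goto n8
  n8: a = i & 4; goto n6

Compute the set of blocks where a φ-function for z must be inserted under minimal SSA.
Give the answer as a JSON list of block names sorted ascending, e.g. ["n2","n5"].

idom tree: n1←n0 n2←n0 n3←n0 n4←n3 n5←n0 n6←n0 n7←n6 n8←n6
Join-block Dom:
  n2: preds {n0,n1}: {n0} ∩ {n0,n1} = {n0}; idom=n0
  n3: preds {n0,n4}: {n0} ∩ {n0,n3,n4} = {n0}; idom=n0
  n5: preds {n2,n3}: {n0,n2} ∩ {n0,n3} = {n0}; idom=n0
  n6: preds {n1,n3,n5,n8}: {n0,n1} ∩ {n0,n3} ∩ {n0,n5} ∩ {n0,n6,n8} = {n0}; idom=n0
  n8: preds {n6,n7}: {n0,n6} ∩ {n0,n6,n7} = {n0,n6}; idom=n6

DF walk-up:
  n2←n0: walk · to n0
  n2←n1: walk n1 to n0
  n3←n0: walk · to n0
  n3←n4: walk n4→n3 to n0
  n5←n2: walk n2 to n0
  n5←n3: walk n3 to n0
  n6←n1: walk n1 to n0
  n6←n3: walk n3 to n0
  n6←n5: walk n5 to n0
  n6←n8: walk n8→n6 to n0
  n8←n6: walk · to n6
  n8←n7: walk n7 to n6
  n0 → ∅
  n1 → {n2,n6}
  n2 → {n5}
  n3 → {n3,n5,n6}
  n4 → {n3}
  n5 → {n6}
  n6 → {n6}
  n7 → {n8}
  n8 → {n6}

φ for z: defs {n3,n4}
  DF⁺ = {n3,n5,n6}

Answer: ["n3", "n5", "n6"]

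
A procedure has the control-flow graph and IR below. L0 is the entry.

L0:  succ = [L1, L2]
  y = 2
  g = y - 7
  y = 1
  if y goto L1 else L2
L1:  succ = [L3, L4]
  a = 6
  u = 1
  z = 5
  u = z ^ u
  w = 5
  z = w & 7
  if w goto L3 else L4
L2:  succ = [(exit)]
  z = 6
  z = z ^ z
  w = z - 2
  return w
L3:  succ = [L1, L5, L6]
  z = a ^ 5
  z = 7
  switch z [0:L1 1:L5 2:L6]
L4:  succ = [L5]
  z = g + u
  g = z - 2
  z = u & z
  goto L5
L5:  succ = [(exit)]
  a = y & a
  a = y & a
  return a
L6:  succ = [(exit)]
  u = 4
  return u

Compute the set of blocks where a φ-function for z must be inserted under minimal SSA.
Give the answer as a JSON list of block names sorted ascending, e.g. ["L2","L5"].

idom tree: L1←L0 L2←L0 L3←L1 L4←L1 L5←L1 L6←L3
Dom at joins:
  L1: preds {L0,L3}: {L0} ∩ {L0,L1,L3} = {L0}; idom=L0
  L5: preds {L3,L4}: {L0,L1,L3} ∩ {L0,L1,L4} = {L0,L1}; idom=L1

DF walk-up:
  join L1 pred L0: · stop@L0
  join L1 pred L3: L3→L1 stop@L0
  join L5 pred L3: L3 stop@L1
  join L5 pred L4: L4 stop@L1
  L0: DF=∅
  L1: DF={L1}
  L2: DF=∅
  L3: DF={L1,L5}
  L4: DF={L5}
  L5: DF=∅
  L6: DF=∅

φ for z: defs {L1,L2,L3,L4}
  DF⁺ = {L1,L5}

Answer: ["L1", "L5"]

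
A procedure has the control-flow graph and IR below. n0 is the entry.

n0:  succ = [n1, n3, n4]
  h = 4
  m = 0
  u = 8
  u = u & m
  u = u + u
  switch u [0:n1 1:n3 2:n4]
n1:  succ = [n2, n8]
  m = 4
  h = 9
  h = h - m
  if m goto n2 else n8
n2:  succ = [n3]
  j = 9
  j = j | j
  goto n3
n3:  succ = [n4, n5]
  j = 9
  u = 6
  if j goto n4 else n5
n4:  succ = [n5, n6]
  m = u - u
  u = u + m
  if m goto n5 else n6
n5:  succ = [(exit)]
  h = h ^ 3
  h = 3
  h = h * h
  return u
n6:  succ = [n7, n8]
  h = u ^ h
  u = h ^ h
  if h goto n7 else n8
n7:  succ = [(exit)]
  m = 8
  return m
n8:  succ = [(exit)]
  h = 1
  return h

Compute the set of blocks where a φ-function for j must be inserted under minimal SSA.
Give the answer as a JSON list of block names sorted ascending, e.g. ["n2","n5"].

Answer: ["n3", "n4", "n5", "n8"]

Analysis:
idom tree: n1←n0 n2←n1 n3←n0 n4←n0 n5←n0 n6←n4 n7←n6 n8←n0
Join-block Dom:
  n3: preds {n0,n2}: {n0} ∩ {n0,n1,n2} = {n0}; idom=n0
  n4: preds {n0,n3}: {n0} ∩ {n0,n3} = {n0}; idom=n0
  n5: preds {n3,n4}: {n0,n3} ∩ {n0,n4} = {n0}; idom=n0
  n8: preds {n1,n6}: {n0,n1} ∩ {n0,n4,n6} = {n0}; idom=n0

DF walk-up:
  join n3 pred n0: · stop@n0
  join n3 pred n2: n2→n1 stop@n0
  join n4 pred n0: · stop@n0
  join n4 pred n3: n3 stop@n0
  join n5 pred n3: n3 stop@n0
  join n5 pred n4: n4 stop@n0
  join n8 pred n1: n1 stop@n0
  join n8 pred n6: n6→n4 stop@n0
  n0: DF=∅
  n1: DF={n3,n8}
  n2: DF={n3}
  n3: DF={n4,n5}
  n4: DF={n5,n8}
  n5: DF=∅
  n6: DF={n8}
  n7: DF=∅
  n8: DF=∅

φ for j: defs {n2,n3}
  DF⁺ = {n3,n4,n5,n8}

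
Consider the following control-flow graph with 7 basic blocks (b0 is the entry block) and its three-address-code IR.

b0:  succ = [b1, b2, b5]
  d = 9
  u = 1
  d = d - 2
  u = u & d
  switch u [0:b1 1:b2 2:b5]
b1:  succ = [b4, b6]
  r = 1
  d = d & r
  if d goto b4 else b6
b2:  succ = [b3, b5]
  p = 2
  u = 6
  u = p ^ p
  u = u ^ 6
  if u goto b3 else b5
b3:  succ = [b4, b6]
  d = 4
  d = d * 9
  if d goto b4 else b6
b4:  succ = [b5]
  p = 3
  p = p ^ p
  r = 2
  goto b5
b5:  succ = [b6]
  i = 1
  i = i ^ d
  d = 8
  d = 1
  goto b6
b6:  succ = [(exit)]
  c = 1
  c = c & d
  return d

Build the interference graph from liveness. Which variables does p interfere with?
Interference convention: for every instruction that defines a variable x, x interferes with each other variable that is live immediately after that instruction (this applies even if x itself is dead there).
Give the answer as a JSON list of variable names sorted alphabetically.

Answer: ["d", "u"]

Derivation:
def/use:
  b0: {d,u} / ∅
  b1: {d,r} / {d}
  b2: {p,u} / ∅
  b3: {d} / ∅
  b4: {p,r} / ∅
  b5: {d,i} / {d}
  b6: {c} / {d}

Live sets:
  b0 li=∅ lo={d}
  b1 li={d} lo={d}
  b2 li={d} lo={d}
  b3 li=∅ lo={d}
  b4 li={d} lo={d}
  b5 li={d} lo={d}
  b6 li={d} lo=∅

Interfere edges:
  c — {d}
  d — {c,i,p,r,u}
  i — {d}
  p — {d,u}
  r — {d}
  u — {d,p}

N(p) = ["d", "u"]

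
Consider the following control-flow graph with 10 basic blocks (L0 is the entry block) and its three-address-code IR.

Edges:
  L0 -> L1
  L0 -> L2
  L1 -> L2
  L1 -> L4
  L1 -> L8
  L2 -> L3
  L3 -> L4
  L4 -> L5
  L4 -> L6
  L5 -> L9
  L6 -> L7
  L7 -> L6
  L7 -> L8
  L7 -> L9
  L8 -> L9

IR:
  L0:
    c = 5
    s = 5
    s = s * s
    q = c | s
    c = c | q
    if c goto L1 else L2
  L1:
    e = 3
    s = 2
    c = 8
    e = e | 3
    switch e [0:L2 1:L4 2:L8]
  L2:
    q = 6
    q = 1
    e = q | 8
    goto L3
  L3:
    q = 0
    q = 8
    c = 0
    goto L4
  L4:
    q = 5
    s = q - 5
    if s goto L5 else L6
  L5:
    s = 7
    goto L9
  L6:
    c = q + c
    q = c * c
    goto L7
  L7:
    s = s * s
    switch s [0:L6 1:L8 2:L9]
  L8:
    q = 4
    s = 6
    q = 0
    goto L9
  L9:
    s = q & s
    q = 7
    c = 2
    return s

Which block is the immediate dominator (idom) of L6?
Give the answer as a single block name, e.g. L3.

Answer: L4

Working:
idom tree: L1←L0 L2←L0 L3←L2 L4←L0 L5←L4 L6←L4 L7←L6 L8←L0 L9←L0
Dom∩ at merges:
  L2: preds {L0,L1}: {L0} ∩ {L0,L1} = {L0}; idom=L0
  L4: preds {L1,L3}: {L0,L1} ∩ {L0,L2,L3} = {L0}; idom=L0
  L6: preds {L4,L7}: {L0,L4} ∩ {L0,L4,L6,L7} = {L0,L4}; idom=L4
  L8: preds {L1,L7}: {L0,L1} ∩ {L0,L4,L6,L7} = {L0}; idom=L0
  L9: preds {L5,L7,L8}: {L0,L4,L5} ∩ {L0,L4,L6,L7} ∩ {L0,L8} = {L0}; idom=L0

idom(L6) = L4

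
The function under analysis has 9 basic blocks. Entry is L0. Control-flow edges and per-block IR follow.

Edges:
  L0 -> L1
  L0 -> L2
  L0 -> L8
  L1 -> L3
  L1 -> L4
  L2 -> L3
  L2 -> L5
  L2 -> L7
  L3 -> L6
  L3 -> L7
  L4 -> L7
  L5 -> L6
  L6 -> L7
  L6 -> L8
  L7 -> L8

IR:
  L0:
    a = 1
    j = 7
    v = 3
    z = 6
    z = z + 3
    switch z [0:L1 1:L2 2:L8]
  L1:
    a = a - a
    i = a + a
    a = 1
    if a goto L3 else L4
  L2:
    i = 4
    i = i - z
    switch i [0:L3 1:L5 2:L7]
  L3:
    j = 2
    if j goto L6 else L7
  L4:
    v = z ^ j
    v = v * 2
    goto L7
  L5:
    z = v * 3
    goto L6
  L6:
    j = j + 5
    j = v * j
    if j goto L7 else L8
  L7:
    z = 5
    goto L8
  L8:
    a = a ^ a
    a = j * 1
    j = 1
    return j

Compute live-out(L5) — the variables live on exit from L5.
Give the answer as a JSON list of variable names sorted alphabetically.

Answer: ["a", "j", "v"]

Working:
def/use:
  L0: {a,j,v,z} / ∅
  L1: {a,i} / {a}
  L2: {i} / {z}
  L3: {j} / ∅
  L4: {v} / {j,z}
  L5: {z} / {v}
  L6: {j} / {j,v}
  L7: {z} / ∅
  L8: {a,j} / {a,j}

Live sets:
  L0 li=∅ lo={a,j,v,z}
  L1 li={a,j,v,z} lo={a,j,v,z}
  L2 li={a,j,v,z} lo={a,j,v}
  L3 li={a,v} lo={a,j,v}
  L4 li={a,j,z} lo={a,j}
  L5 li={a,j,v} lo={a,j,v}
  L6 li={a,j,v} lo={a,j}
  L7 li={a,j} lo={a,j}
  L8 li={a,j} lo=∅

live-out(L5) = ["a", "j", "v"]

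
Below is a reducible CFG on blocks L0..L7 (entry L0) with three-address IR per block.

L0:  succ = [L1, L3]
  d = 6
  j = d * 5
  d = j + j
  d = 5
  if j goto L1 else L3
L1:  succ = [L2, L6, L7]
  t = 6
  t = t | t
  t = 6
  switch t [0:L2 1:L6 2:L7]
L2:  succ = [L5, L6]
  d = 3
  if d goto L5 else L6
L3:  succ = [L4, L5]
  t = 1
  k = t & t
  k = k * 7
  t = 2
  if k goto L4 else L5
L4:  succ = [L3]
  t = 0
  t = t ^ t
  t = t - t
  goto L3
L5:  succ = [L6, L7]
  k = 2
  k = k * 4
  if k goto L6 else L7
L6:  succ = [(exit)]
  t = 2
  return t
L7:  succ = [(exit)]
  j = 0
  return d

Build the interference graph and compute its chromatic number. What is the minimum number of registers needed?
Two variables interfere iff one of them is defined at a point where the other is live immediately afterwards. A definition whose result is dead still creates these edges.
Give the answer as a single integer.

Per-block:
  L0: {d,j} / ∅
  L1: {t} / ∅
  L2: {d} / ∅
  L3: {k,t} / ∅
  L4: {t} / ∅
  L5: {k} / ∅
  L6: {t} / ∅
  L7: {j} / {d}

Live sets:
  L0 li=∅ lo={d}
  L1 li={d} lo={d}
  L2 li=∅ lo={d}
  L3 li={d} lo={d}
  L4 li={d} lo={d}
  L5 li={d} lo={d}
  L6 li=∅ lo=∅
  L7 li={d} lo=∅

Interfere edges:
  d↔{j,k,t}
  j↔{d}
  k↔{d,t}
  t↔{d,k}

Colouring:
  lower bound: {d,k,t} mutually conflict ⇒ χ ≥ 3
  3-colouring: r0={d}  r1={j,k}  r2={t}
  χ = 3

Answer: 3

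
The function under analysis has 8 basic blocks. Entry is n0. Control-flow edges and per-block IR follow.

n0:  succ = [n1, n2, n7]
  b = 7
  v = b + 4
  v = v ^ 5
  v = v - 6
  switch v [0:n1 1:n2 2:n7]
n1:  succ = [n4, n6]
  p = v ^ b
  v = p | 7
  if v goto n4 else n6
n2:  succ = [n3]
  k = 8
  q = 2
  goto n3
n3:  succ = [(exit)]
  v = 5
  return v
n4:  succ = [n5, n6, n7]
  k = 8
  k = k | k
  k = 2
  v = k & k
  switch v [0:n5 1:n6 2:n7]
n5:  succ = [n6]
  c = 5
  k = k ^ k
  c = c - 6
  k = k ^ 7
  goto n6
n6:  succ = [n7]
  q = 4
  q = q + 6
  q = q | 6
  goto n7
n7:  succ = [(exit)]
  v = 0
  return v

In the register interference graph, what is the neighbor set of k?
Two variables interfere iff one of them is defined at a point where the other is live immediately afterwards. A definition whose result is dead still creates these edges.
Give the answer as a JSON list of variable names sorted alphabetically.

Block summaries:
  n0: {b,v} / ∅
  n1: {p,v} / {b,v}
  n2: {k,q} / ∅
  n3: {v} / ∅
  n4: {k,v} / ∅
  n5: {c,k} / {k}
  n6: {q} / ∅
  n7: {v} / ∅

Live sets:
  live n0: ∅→{b,v}
  live n1: {b,v}→∅
  live n2: ∅→∅
  live n3: ∅→∅
  live n4: ∅→{k}
  live n5: {k}→∅
  live n6: ∅→∅
  live n7: ∅→∅

Interference:
  b — {v}
  c — {k}
  k — {c,v}
  p — ∅
  q — ∅
  v — {b,k}

N(k) = ["c", "v"]

Answer: ["c", "v"]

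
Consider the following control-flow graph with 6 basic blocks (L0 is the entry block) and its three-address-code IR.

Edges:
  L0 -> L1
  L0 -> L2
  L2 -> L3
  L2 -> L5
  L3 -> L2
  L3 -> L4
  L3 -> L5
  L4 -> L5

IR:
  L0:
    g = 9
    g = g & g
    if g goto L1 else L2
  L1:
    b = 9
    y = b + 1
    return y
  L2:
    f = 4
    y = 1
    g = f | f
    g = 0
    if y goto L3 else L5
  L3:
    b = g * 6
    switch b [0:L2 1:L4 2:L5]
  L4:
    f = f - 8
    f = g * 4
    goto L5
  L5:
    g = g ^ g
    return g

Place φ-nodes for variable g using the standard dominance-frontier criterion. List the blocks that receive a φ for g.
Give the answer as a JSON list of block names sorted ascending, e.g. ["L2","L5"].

idom tree: L1←L0 L2←L0 L3←L2 L4←L3 L5←L2
Join-block Dom:
  L2: preds {L0,L3}: {L0} ∩ {L0,L2,L3} = {L0}; idom=L0
  L5: preds {L2,L3,L4}: {L0,L2} ∩ {L0,L2,L3} ∩ {L0,L2,L3,L4} = {L0,L2}; idom=L2

DF derivation:
  L2←L0: walk · to L0
  L2←L3: walk L3→L2 to L0
  L5←L2: walk · to L2
  L5←L3: walk L3 to L2
  L5←L4: walk L4→L3 to L2
  DF(L0)=∅
  DF(L1)=∅
  DF(L2)={L2}
  DF(L3)={L2,L5}
  DF(L4)={L5}
  DF(L5)=∅

φ for g: defs {L0,L2,L5}
  DF⁺ = {L2}

Answer: ["L2"]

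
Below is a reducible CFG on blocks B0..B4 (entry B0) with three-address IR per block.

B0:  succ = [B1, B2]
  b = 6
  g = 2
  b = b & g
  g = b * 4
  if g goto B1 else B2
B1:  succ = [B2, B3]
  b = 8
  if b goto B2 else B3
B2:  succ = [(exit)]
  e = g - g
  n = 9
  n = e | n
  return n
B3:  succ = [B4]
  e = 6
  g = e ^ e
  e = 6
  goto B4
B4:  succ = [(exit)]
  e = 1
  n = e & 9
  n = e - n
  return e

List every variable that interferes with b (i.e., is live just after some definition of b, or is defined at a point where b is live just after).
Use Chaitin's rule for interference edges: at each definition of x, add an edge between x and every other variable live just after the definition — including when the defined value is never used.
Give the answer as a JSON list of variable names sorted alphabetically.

Answer: ["g"]

Analysis:
Per-block:
  B0: {b,g} / ∅
  B1: {b} / ∅
  B2: {e,n} / {g}
  B3: {e,g} / ∅
  B4: {e,n} / ∅

Liveness:
  B0: in=∅ out={g}
  B1: in={g} out={g}
  B2: in={g} out=∅
  B3: in=∅ out=∅
  B4: in=∅ out=∅

Interfere edges:
  b: {g}
  e: {n}
  g: {b}
  n: {e}

N(b) = ["g"]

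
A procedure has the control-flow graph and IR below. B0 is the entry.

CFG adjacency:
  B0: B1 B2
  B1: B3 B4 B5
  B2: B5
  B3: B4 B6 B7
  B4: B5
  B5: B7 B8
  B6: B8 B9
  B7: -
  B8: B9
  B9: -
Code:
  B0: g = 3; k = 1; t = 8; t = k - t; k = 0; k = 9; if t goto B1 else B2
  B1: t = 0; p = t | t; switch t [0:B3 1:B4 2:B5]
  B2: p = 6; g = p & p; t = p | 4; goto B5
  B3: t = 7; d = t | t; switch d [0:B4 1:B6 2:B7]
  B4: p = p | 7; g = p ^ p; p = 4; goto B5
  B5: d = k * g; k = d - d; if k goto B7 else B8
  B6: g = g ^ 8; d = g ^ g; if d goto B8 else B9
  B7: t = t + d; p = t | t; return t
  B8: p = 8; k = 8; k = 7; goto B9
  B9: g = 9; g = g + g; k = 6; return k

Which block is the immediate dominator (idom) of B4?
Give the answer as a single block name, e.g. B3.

Answer: B1

Working:
idom tree: B1←B0 B2←B0 B3←B1 B4←B1 B5←B0 B6←B3 B7←B0 B8←B0 B9←B0
Dom at joins:
  B4: preds {B1,B3}: {B0,B1} ∩ {B0,B1,B3} = {B0,B1}; idom=B1
  B5: preds {B1,B2,B4}: {B0,B1} ∩ {B0,B2} ∩ {B0,B1,B4} = {B0}; idom=B0
  B7: preds {B3,B5}: {B0,B1,B3} ∩ {B0,B5} = {B0}; idom=B0
  B8: preds {B5,B6}: {B0,B5} ∩ {B0,B1,B3,B6} = {B0}; idom=B0
  B9: preds {B6,B8}: {B0,B1,B3,B6} ∩ {B0,B8} = {B0}; idom=B0

idom(B4) = B1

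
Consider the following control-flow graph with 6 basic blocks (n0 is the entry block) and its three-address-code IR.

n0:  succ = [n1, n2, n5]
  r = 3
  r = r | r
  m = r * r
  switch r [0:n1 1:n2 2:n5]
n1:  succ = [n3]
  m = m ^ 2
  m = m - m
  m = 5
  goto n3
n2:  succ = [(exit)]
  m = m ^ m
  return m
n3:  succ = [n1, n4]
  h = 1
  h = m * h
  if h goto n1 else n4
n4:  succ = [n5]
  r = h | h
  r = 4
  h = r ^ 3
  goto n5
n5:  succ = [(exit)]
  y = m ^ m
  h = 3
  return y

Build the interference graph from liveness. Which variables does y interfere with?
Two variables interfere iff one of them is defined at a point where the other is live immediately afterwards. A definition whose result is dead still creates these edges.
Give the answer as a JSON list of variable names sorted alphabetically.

Per-block:
  n0: def={m,r} ue=∅
  n1: def={m} ue={m}
  n2: def={m} ue={m}
  n3: def={h} ue={m}
  n4: def={h,r} ue={h}
  n5: def={h,y} ue={m}

Live sets:
  n0 li=∅ lo={m}
  n1 li={m} lo={m}
  n2 li={m} lo=∅
  n3 li={m} lo={h,m}
  n4 li={h,m} lo={m}
  n5 li={m} lo=∅

Interference:
  h↔{m,y}
  m↔{h,r}
  r↔{m}
  y↔{h}

N(y) = ["h"]

Answer: ["h"]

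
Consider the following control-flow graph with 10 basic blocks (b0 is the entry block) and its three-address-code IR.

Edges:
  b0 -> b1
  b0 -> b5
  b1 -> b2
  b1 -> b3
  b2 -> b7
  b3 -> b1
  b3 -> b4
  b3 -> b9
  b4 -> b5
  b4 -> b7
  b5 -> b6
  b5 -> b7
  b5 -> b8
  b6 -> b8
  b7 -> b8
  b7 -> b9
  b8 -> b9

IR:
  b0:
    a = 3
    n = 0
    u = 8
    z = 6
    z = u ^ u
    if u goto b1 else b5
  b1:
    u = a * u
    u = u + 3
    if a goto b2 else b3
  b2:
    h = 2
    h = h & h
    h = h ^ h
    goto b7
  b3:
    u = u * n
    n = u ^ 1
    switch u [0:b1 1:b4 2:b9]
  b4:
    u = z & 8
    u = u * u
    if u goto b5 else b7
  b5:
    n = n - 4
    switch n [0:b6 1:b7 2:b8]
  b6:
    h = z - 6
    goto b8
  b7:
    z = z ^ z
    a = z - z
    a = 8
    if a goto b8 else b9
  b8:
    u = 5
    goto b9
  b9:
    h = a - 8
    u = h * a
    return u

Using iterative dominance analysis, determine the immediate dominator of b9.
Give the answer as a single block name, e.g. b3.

idom tree: b1←b0 b2←b1 b3←b1 b4←b3 b5←b0 b6←b5 b7←b0 b8←b0 b9←b0
Dom∩ at merges:
  b1: preds {b0,b3}: {b0} ∩ {b0,b1,b3} = {b0}; idom=b0
  b5: preds {b0,b4}: {b0} ∩ {b0,b1,b3,b4} = {b0}; idom=b0
  b7: preds {b2,b4,b5}: {b0,b1,b2} ∩ {b0,b1,b3,b4} ∩ {b0,b5} = {b0}; idom=b0
  b8: preds {b5,b6,b7}: {b0,b5} ∩ {b0,b5,b6} ∩ {b0,b7} = {b0}; idom=b0
  b9: preds {b3,b7,b8}: {b0,b1,b3} ∩ {b0,b7} ∩ {b0,b8} = {b0}; idom=b0

idom(b9) = b0

Answer: b0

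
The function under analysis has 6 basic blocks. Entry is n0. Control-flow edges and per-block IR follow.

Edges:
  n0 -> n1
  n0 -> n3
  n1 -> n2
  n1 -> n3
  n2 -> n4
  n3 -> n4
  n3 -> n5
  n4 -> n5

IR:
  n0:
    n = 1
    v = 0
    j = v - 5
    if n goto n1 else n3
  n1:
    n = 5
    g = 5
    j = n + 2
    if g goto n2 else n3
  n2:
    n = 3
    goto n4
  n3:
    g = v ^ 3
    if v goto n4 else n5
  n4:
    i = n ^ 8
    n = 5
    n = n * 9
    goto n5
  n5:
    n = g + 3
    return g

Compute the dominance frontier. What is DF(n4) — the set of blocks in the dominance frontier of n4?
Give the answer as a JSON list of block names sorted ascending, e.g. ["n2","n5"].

Answer: ["n5"]

Analysis:
idom tree: n1←n0 n2←n1 n3←n0 n4←n0 n5←n0
Dom at joins:
  n3: preds {n0,n1}: {n0} ∩ {n0,n1} = {n0}; idom=n0
  n4: preds {n2,n3}: {n0,n1,n2} ∩ {n0,n3} = {n0}; idom=n0
  n5: preds {n3,n4}: {n0,n3} ∩ {n0,n4} = {n0}; idom=n0

DF walk-up:
  n3←n0: walk · to n0
  n3←n1: walk n1 to n0
  n4←n2: walk n2→n1 to n0
  n4←n3: walk n3 to n0
  n5←n3: walk n3 to n0
  n5←n4: walk n4 to n0
  n0 → ∅
  n1 → {n3,n4}
  n2 → {n4}
  n3 → {n4,n5}
  n4 → {n5}
  n5 → ∅

DF(n4) = ["n5"]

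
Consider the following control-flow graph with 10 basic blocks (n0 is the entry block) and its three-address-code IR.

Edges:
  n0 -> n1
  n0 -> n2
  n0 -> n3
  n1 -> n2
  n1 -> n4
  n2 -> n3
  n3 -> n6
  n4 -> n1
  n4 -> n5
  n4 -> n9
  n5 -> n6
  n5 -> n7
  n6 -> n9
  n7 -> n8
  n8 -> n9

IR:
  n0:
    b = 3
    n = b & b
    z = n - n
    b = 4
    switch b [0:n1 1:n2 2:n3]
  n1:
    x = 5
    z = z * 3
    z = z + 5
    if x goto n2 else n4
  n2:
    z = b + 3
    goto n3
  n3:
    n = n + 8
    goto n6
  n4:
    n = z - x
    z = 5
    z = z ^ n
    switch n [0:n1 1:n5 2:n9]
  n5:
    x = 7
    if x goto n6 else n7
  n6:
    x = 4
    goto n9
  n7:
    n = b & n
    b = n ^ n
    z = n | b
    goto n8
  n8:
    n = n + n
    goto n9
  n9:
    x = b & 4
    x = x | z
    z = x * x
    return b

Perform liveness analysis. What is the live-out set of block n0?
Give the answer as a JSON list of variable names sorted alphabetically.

Answer: ["b", "n", "z"]

Analysis:
Block summaries:
  n0 def {b,n,z} use ∅
  n1 def {x,z} use {z}
  n2 def {z} use {b}
  n3 def {n} use {n}
  n4 def {n,z} use {x,z}
  n5 def {x} use ∅
  n6 def {x} use ∅
  n7 def {b,n,z} use {b,n}
  n8 def {n} use {n}
  n9 def {x,z} use {b,z}

Backward fixpoint:
  n0 li=∅ lo={b,n,z}
  n1 li={b,n,z} lo={b,n,x,z}
  n2 li={b,n} lo={b,n,z}
  n3 li={b,n,z} lo={b,z}
  n4 li={b,x,z} lo={b,n,z}
  n5 li={b,n,z} lo={b,n,z}
  n6 li={b,z} lo={b,z}
  n7 li={b,n} lo={b,n,z}
  n8 li={b,n,z} lo={b,z}
  n9 li={b,z} lo=∅

live-out(n0) = ["b", "n", "z"]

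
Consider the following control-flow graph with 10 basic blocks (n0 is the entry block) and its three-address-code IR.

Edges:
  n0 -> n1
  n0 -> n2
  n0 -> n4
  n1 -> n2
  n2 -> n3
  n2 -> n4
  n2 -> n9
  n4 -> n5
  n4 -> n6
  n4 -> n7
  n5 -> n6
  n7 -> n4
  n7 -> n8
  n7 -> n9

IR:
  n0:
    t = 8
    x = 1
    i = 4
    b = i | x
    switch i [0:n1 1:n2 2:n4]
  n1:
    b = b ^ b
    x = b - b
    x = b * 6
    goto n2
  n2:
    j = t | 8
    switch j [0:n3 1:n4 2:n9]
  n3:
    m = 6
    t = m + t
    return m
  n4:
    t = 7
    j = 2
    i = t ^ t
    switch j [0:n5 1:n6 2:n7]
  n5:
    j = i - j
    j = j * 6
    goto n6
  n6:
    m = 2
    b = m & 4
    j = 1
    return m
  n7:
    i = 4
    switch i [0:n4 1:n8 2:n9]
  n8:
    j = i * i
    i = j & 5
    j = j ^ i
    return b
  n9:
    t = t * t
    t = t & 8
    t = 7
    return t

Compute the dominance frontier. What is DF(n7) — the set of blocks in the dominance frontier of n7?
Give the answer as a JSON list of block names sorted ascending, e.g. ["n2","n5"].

Answer: ["n4", "n9"]

Derivation:
idom tree: n1←n0 n2←n0 n3←n2 n4←n0 n5←n4 n6←n4 n7←n4 n8←n7 n9←n0
Join-block Dom:
  n2: preds {n0,n1}: {n0} ∩ {n0,n1} = {n0}; idom=n0
  n4: preds {n0,n2,n7}: {n0} ∩ {n0,n2} ∩ {n0,n4,n7} = {n0}; idom=n0
  n6: preds {n4,n5}: {n0,n4} ∩ {n0,n4,n5} = {n0,n4}; idom=n4
  n9: preds {n2,n7}: {n0,n2} ∩ {n0,n4,n7} = {n0}; idom=n0

Frontier:
  join n2 pred n0: · stop@n0
  join n2 pred n1: n1 stop@n0
  join n4 pred n0: · stop@n0
  join n4 pred n2: n2 stop@n0
  join n4 pred n7: n7→n4 stop@n0
  join n6 pred n4: · stop@n4
  join n6 pred n5: n5 stop@n4
  join n9 pred n2: n2 stop@n0
  join n9 pred n7: n7→n4 stop@n0
  n0: DF=∅
  n1: DF={n2}
  n2: DF={n4,n9}
  n3: DF=∅
  n4: DF={n4,n9}
  n5: DF={n6}
  n6: DF=∅
  n7: DF={n4,n9}
  n8: DF=∅
  n9: DF=∅

DF(n7) = ["n4", "n9"]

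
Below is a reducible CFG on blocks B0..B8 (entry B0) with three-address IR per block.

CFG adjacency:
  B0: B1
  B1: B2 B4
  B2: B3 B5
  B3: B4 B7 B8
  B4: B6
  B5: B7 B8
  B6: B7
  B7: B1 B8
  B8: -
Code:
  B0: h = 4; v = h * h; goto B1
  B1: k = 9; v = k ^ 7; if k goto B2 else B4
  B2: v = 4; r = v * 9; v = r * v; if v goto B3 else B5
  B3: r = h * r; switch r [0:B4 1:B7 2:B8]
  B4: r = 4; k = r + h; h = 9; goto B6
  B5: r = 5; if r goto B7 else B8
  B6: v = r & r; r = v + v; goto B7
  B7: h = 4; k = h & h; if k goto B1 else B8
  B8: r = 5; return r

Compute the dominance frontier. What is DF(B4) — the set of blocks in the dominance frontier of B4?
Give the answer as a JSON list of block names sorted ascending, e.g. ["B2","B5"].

Answer: ["B7"]

Working:
idom tree: B1←B0 B2←B1 B3←B2 B4←B1 B5←B2 B6←B4 B7←B1 B8←B1
Join-block Dom:
  B1: preds {B0,B7}: {B0} ∩ {B0,B1,B7} = {B0}; idom=B0
  B4: preds {B1,B3}: {B0,B1} ∩ {B0,B1,B2,B3} = {B0,B1}; idom=B1
  B7: preds {B3,B5,B6}: {B0,B1,B2,B3} ∩ {B0,B1,B2,B5} ∩ {B0,B1,B4,B6} = {B0,B1}; idom=B1
  B8: preds {B3,B5,B7}: {B0,B1,B2,B3} ∩ {B0,B1,B2,B5} ∩ {B0,B1,B7} = {B0,B1}; idom=B1

Frontier:
  join B1 pred B0: · stop@B0
  join B1 pred B7: B7→B1 stop@B0
  join B4 pred B1: · stop@B1
  join B4 pred B3: B3→B2 stop@B1
  join B7 pred B3: B3→B2 stop@B1
  join B7 pred B5: B5→B2 stop@B1
  join B7 pred B6: B6→B4 stop@B1
  join B8 pred B3: B3→B2 stop@B1
  join B8 pred B5: B5→B2 stop@B1
  join B8 pred B7: B7 stop@B1
  B0 → ∅
  B1 → {B1}
  B2 → {B4,B7,B8}
  B3 → {B4,B7,B8}
  B4 → {B7}
  B5 → {B7,B8}
  B6 → {B7}
  B7 → {B1,B8}
  B8 → ∅

DF(B4) = ["B7"]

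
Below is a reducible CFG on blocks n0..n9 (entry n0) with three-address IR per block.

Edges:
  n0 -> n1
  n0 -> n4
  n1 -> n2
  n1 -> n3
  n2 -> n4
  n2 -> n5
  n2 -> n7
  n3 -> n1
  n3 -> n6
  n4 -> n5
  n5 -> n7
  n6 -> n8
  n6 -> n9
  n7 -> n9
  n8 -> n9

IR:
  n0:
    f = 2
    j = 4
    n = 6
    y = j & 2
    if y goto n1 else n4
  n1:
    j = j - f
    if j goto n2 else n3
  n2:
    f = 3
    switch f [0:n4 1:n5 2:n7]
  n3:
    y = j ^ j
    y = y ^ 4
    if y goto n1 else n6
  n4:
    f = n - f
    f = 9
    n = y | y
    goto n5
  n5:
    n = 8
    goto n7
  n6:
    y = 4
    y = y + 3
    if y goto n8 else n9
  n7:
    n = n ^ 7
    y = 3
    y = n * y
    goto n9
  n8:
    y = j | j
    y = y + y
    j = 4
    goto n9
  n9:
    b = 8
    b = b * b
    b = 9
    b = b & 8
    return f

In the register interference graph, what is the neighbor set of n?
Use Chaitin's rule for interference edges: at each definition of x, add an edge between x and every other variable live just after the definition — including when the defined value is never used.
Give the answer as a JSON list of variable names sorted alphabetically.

Answer: ["f", "j", "y"]

Derivation:
Per-block:
  n0: def={f,j,n,y} ue=∅
  n1: def={j} ue={f,j}
  n2: def={f} ue=∅
  n3: def={y} ue={j}
  n4: def={f,n} ue={f,n,y}
  n5: def={n} ue=∅
  n6: def={y} ue=∅
  n7: def={n,y} ue={n}
  n8: def={j,y} ue={j}
  n9: def={b} ue={f}

Liveness:
  live n0: ∅→{f,j,n,y}
  live n1: {f,j,n,y}→{f,j,n,y}
  live n2: {n,y}→{f,n,y}
  live n3: {f,j,n}→{f,j,n,y}
  live n4: {f,n,y}→{f}
  live n5: {f}→{f,n}
  live n6: {f,j}→{f,j}
  live n7: {f,n}→{f}
  live n8: {f,j}→{f}
  live n9: {f}→∅

Interference:
  b↔{f}
  f↔{b,j,n,y}
  j↔{f,n,y}
  n↔{f,j,y}
  y↔{f,j,n}

N(n) = ["f", "j", "y"]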